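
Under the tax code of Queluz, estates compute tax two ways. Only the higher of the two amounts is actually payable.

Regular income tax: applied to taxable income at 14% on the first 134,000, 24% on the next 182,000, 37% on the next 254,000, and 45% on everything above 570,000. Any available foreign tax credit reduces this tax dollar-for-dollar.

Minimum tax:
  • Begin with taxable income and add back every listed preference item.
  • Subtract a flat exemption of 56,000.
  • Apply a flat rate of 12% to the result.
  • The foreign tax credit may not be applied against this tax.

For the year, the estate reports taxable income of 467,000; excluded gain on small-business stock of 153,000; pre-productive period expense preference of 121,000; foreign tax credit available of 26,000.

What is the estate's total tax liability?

Minimum tax:
  Adjusted income: 467,000 + 153,000 + 121,000 = 741,000
  Less exemption 56,000 → base 685,000
  685,000 × 12% = 82,200

Regular income tax:
  134,000 × 14% = 18,760
  182,000 × 24% = 43,680
  151,000 × 37% = 55,870
  → 118,310
  Less foreign tax credit 26,000 → 92,310

92,310 > 82,200, so the regular income tax governs.

92,310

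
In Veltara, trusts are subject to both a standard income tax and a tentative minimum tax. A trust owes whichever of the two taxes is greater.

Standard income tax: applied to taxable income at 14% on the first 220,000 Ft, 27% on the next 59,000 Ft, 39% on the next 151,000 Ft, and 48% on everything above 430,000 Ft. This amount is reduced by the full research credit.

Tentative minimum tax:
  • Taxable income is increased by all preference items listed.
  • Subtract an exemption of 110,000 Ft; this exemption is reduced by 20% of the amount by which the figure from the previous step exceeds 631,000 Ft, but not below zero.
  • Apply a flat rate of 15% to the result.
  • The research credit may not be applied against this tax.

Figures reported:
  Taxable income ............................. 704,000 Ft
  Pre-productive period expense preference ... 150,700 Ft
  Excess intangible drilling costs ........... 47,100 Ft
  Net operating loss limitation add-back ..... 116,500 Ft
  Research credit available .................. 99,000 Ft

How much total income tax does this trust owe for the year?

147,864 Ft

Standard income tax:
  220,000 Ft × 14% = 30,800 Ft
  59,000 Ft × 27% = 15,930 Ft
  151,000 Ft × 39% = 58,890 Ft
  274,000 Ft × 48% = 131,520 Ft
  → 237,140 Ft
  Less research credit 99,000 Ft → 138,140 Ft

Tentative minimum tax:
  Adjusted income: 704,000 Ft + 150,700 Ft + 47,100 Ft + 116,500 Ft = 1,018,300 Ft
  Exemption: 110,000 Ft − 20% × (1,018,300 Ft − 631,000 Ft) = 110,000 Ft − 77,460 Ft = 32,540 Ft
  Base: 1,018,300 Ft − 32,540 Ft = 985,760 Ft
  985,760 Ft × 15% = 147,864 Ft

147,864 Ft > 138,140 Ft, so the tentative minimum tax is the binding amount.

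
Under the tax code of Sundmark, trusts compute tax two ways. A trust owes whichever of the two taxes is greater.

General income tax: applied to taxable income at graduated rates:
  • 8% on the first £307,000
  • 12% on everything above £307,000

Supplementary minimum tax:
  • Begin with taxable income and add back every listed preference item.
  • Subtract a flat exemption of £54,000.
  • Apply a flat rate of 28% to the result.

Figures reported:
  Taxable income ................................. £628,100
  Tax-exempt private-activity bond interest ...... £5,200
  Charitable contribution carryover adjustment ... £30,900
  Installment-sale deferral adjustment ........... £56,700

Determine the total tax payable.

General income tax:
  £307,000 × 8% = £24,560
  £321,100 × 12% = £38,532
  → £63,092

Supplementary minimum tax:
  Adjusted income: £628,100 + £5,200 + £30,900 + £56,700 = £720,900
  Less exemption £54,000 → base £666,900
  £666,900 × 28% = £186,732

£186,732 > £63,092, so the supplementary minimum tax is the binding amount.

£186,732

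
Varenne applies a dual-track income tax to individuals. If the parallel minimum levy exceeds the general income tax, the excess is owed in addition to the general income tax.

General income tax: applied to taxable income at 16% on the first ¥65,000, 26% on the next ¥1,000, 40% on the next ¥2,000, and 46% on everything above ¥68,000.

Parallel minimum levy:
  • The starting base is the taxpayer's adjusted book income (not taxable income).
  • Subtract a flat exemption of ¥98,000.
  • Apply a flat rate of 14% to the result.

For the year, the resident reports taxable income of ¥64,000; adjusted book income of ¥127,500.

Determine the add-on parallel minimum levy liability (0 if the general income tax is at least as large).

¥0

Parallel minimum levy:
  Base (adjusted book income): ¥127,500
  Less exemption ¥98,000 → base ¥29,500
  ¥29,500 × 14% = ¥4,130

General income tax:
  ¥64,000 × 16% = ¥10,240

¥4,130 ≤ ¥10,240, so no add-on is due.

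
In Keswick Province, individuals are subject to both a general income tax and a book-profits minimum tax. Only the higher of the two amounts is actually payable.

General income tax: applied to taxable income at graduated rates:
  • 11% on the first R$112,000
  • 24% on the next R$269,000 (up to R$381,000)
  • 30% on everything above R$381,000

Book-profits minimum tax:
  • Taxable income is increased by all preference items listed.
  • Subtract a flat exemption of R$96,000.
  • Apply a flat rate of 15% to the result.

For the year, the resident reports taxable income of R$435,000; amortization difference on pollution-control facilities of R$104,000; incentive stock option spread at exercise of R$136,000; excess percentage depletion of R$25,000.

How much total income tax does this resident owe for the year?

Book-profits minimum tax:
  Adjusted income: R$435,000 + R$104,000 + R$136,000 + R$25,000 = R$700,000
  Less exemption R$96,000 → base R$604,000
  R$604,000 × 15% = R$90,600

General income tax:
  R$112,000 × 11% = R$12,320
  R$269,000 × 24% = R$64,560
  R$54,000 × 30% = R$16,200
  → R$93,080

R$93,080 > R$90,600, so the general income tax governs.

R$93,080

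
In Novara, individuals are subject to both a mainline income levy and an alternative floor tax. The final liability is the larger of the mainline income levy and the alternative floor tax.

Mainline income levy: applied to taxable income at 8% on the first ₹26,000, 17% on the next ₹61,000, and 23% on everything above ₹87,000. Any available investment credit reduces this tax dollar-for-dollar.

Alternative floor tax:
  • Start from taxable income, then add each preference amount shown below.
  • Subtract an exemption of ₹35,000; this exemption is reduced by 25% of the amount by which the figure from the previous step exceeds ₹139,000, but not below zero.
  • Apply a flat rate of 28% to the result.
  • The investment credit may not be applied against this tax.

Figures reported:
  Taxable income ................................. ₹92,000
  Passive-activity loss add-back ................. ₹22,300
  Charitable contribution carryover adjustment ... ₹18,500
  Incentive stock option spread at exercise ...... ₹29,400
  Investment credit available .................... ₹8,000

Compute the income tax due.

₹37,240

Mainline income levy:
  ₹26,000 × 8% = ₹2,080
  ₹61,000 × 17% = ₹10,370
  ₹5,000 × 23% = ₹1,150
  → ₹13,600
  Less investment credit ₹8,000 → ₹5,600

Alternative floor tax:
  Adjusted income: ₹92,000 + ₹22,300 + ₹18,500 + ₹29,400 = ₹162,200
  Exemption: ₹35,000 − 25% × (₹162,200 − ₹139,000) = ₹35,000 − ₹5,800 = ₹29,200
  Base: ₹162,200 − ₹29,200 = ₹133,000
  ₹133,000 × 28% = ₹37,240

₹37,240 > ₹5,600, so the alternative floor tax is the binding amount.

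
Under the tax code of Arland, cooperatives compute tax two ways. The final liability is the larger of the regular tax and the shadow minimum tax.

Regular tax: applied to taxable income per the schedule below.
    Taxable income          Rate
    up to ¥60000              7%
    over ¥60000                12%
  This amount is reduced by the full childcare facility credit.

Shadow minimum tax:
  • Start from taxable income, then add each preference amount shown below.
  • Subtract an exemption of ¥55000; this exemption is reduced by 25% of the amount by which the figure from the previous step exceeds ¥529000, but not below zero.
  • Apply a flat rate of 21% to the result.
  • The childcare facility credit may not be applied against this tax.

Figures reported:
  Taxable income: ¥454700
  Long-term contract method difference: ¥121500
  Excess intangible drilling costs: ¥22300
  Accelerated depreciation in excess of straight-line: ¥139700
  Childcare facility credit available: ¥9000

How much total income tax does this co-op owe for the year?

Shadow minimum tax:
  Adjusted income: ¥454700 + ¥121500 + ¥22300 + ¥139700 = ¥738200
  Exemption: ¥55000 − 25% × (¥738200 − ¥529000) = ¥55000 − ¥52300 = ¥2700
  Base: ¥738200 − ¥2700 = ¥735500
  ¥735500 × 21% = ¥154455

Regular tax:
  ¥60000 × 7% = ¥4200
  ¥394700 × 12% = ¥47364
  → ¥51564
  Less childcare facility credit ¥9000 → ¥42564

¥154455 > ¥42564, so the shadow minimum tax is the binding amount.

¥154455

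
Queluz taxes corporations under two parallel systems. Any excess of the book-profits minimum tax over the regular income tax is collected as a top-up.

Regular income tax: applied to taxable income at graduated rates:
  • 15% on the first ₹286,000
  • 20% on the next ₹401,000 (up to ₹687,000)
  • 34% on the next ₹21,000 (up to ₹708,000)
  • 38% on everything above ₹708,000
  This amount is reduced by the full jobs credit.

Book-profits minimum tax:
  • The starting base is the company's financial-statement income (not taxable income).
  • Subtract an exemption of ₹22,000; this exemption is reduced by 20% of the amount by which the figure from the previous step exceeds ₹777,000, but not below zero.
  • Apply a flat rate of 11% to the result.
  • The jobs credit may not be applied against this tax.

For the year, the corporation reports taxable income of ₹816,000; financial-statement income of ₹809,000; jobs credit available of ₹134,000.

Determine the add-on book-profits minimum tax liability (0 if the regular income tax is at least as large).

₹49,994

Book-profits minimum tax:
  Base (financial-statement income): ₹809,000
  Exemption: ₹22,000 − 20% × (₹809,000 − ₹777,000) = ₹22,000 − ₹6,400 = ₹15,600
  Base: ₹809,000 − ₹15,600 = ₹793,400
  ₹793,400 × 11% = ₹87,274

Regular income tax:
  ₹286,000 × 15% = ₹42,900
  ₹401,000 × 20% = ₹80,200
  ₹21,000 × 34% = ₹7,140
  ₹108,000 × 38% = ₹41,040
  → ₹171,280
  Less jobs credit ₹134,000 → ₹37,280

Excess of book-profits minimum tax over regular income tax: ₹87,274 − ₹37,280 = ₹49,994.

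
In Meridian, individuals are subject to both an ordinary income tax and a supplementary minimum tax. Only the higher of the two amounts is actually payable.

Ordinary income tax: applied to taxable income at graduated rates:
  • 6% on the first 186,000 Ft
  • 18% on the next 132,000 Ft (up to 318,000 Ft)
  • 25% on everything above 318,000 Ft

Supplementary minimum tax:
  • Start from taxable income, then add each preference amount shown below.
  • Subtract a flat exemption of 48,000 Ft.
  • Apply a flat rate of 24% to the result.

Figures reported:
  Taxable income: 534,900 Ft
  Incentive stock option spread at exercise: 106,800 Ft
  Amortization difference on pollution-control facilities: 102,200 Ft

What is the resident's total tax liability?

Ordinary income tax:
  186,000 Ft × 6% = 11,160 Ft
  132,000 Ft × 18% = 23,760 Ft
  216,900 Ft × 25% = 54,225 Ft
  → 89,145 Ft

Supplementary minimum tax:
  Adjusted income: 534,900 Ft + 106,800 Ft + 102,200 Ft = 743,900 Ft
  Less exemption 48,000 Ft → base 695,900 Ft
  695,900 Ft × 24% = 167,016 Ft

167,016 Ft > 89,145 Ft, so the supplementary minimum tax is the binding amount.

167,016 Ft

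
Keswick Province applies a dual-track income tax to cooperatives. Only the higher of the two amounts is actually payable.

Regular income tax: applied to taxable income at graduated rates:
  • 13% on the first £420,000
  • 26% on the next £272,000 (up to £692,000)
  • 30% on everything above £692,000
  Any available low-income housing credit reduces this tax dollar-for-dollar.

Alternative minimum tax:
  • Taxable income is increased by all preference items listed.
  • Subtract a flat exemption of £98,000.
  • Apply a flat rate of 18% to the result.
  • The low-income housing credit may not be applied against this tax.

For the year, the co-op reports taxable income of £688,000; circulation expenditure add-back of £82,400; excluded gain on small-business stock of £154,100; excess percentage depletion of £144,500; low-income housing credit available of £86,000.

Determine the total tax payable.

£174,780

Alternative minimum tax:
  Adjusted income: £688,000 + £82,400 + £154,100 + £144,500 = £1,069,000
  Less exemption £98,000 → base £971,000
  £971,000 × 18% = £174,780

Regular income tax:
  £420,000 × 13% = £54,600
  £268,000 × 26% = £69,680
  → £124,280
  Less low-income housing credit £86,000 → £38,280

£174,780 > £38,280, so the alternative minimum tax is the binding amount.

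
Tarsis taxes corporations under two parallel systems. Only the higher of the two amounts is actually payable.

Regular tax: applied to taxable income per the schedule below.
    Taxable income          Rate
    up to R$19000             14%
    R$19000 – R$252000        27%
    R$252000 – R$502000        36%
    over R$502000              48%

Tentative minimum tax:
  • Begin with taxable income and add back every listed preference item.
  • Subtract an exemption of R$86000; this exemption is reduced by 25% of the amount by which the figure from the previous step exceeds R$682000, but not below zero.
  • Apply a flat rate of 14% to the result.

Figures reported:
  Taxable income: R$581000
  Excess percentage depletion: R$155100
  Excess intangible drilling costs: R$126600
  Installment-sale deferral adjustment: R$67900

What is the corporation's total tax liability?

R$193490

Tentative minimum tax:
  Adjusted income: R$581000 + R$155100 + R$126600 + R$67900 = R$930600
  Exemption: R$86000 − 25% × (R$930600 − R$682000) = R$86000 − R$62150 = R$23850
  Base: R$930600 − R$23850 = R$906750
  R$906750 × 14% = R$126945

Regular tax:
  R$19000 × 14% = R$2660
  R$233000 × 27% = R$62910
  R$250000 × 36% = R$90000
  R$79000 × 48% = R$37920
  → R$193490

R$193490 > R$126945, so the regular tax governs.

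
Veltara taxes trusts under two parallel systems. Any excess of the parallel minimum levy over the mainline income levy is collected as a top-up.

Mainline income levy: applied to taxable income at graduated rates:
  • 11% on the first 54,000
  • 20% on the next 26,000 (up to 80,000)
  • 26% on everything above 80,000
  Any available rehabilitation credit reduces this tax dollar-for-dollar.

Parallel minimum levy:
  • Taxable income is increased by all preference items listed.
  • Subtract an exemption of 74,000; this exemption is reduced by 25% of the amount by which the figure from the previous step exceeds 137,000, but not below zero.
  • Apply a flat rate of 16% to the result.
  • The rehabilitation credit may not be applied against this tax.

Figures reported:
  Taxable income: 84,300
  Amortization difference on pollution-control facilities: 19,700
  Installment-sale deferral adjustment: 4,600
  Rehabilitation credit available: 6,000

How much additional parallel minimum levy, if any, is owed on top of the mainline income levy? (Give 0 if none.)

0

Mainline income levy:
  54,000 × 11% = 5,940
  26,000 × 20% = 5,200
  4,300 × 26% = 1,118
  → 12,258
  Less rehabilitation credit 6,000 → 6,258

Parallel minimum levy:
  Adjusted income: 84,300 + 19,700 + 4,600 = 108,600
  Exemption: 108,600 ≤ 137,000, so full 74,000 applies
  Base: 108,600 − 74,000 = 34,600
  34,600 × 16% = 5,536

5,536 ≤ 6,258, so no add-on is due.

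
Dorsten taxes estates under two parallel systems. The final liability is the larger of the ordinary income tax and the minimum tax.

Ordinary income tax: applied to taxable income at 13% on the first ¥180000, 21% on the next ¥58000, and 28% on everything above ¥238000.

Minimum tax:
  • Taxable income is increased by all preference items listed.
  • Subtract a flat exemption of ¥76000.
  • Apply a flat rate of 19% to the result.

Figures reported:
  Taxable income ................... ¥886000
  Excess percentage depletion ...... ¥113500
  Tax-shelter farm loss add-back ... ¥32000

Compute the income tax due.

Ordinary income tax:
  ¥180000 × 13% = ¥23400
  ¥58000 × 21% = ¥12180
  ¥648000 × 28% = ¥181440
  → ¥217020

Minimum tax:
  Adjusted income: ¥886000 + ¥113500 + ¥32000 = ¥1031500
  Less exemption ¥76000 → base ¥955500
  ¥955500 × 19% = ¥181545

¥217020 > ¥181545, so the ordinary income tax governs.

¥217020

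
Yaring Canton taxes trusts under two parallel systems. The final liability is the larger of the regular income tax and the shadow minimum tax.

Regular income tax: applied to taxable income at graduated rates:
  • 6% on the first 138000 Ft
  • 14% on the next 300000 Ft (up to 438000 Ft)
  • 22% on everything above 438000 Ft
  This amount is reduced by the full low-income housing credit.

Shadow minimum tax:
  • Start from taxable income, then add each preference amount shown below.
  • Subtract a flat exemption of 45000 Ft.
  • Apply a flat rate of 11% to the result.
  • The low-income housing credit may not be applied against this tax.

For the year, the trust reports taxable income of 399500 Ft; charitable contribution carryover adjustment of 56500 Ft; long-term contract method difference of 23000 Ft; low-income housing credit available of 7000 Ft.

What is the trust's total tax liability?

Regular income tax:
  138000 Ft × 6% = 8280 Ft
  261500 Ft × 14% = 36610 Ft
  → 44890 Ft
  Less low-income housing credit 7000 Ft → 37890 Ft

Shadow minimum tax:
  Adjusted income: 399500 Ft + 56500 Ft + 23000 Ft = 479000 Ft
  Less exemption 45000 Ft → base 434000 Ft
  434000 Ft × 11% = 47740 Ft

47740 Ft > 37890 Ft, so the shadow minimum tax is the binding amount.

47740 Ft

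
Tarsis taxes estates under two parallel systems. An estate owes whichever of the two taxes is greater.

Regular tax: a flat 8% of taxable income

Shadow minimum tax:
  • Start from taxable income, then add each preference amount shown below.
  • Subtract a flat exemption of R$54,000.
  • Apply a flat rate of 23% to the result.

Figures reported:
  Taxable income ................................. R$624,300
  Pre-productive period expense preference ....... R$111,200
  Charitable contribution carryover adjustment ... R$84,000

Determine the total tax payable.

R$176,065

Shadow minimum tax:
  Adjusted income: R$624,300 + R$111,200 + R$84,000 = R$819,500
  Less exemption R$54,000 → base R$765,500
  R$765,500 × 23% = R$176,065

Regular tax:
  R$624,300 × 8% = R$49,944

R$176,065 > R$49,944, so the shadow minimum tax is the binding amount.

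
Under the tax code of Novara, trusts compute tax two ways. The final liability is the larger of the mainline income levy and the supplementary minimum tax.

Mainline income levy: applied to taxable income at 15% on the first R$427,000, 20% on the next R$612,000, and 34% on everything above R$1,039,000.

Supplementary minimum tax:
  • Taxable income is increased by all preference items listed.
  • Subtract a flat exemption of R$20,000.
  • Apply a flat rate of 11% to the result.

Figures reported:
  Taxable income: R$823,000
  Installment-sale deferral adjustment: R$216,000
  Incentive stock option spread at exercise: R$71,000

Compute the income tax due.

Supplementary minimum tax:
  Adjusted income: R$823,000 + R$216,000 + R$71,000 = R$1,110,000
  Less exemption R$20,000 → base R$1,090,000
  R$1,090,000 × 11% = R$119,900

Mainline income levy:
  R$427,000 × 15% = R$64,050
  R$396,000 × 20% = R$79,200
  → R$143,250

R$143,250 > R$119,900, so the mainline income levy governs.

R$143,250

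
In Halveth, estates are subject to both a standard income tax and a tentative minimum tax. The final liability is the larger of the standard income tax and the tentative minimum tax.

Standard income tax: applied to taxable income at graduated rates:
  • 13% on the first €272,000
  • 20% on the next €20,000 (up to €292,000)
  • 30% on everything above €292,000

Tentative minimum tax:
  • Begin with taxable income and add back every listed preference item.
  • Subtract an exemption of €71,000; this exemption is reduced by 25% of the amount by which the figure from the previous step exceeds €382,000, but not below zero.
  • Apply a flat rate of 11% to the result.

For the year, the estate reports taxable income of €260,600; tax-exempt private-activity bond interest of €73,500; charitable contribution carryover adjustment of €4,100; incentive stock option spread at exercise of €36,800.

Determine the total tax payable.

Standard income tax:
  €260,600 × 13% = €33,878

Tentative minimum tax:
  Adjusted income: €260,600 + €73,500 + €4,100 + €36,800 = €375,000
  Exemption: €375,000 ≤ €382,000, so full €71,000 applies
  Base: €375,000 − €71,000 = €304,000
  €304,000 × 11% = €33,440

€33,878 > €33,440, so the standard income tax governs.

€33,878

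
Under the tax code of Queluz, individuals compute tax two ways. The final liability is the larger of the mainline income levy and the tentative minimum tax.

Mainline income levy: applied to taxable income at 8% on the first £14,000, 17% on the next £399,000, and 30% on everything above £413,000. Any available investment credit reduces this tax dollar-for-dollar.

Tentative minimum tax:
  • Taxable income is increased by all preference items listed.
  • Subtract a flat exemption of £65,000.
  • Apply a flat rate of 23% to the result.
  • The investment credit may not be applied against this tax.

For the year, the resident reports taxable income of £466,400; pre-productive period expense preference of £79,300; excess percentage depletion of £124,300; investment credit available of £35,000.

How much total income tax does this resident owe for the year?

£139,150

Tentative minimum tax:
  Adjusted income: £466,400 + £79,300 + £124,300 = £670,000
  Less exemption £65,000 → base £605,000
  £605,000 × 23% = £139,150

Mainline income levy:
  £14,000 × 8% = £1,120
  £399,000 × 17% = £67,830
  £53,400 × 30% = £16,020
  → £84,970
  Less investment credit £35,000 → £49,970

£139,150 > £49,970, so the tentative minimum tax is the binding amount.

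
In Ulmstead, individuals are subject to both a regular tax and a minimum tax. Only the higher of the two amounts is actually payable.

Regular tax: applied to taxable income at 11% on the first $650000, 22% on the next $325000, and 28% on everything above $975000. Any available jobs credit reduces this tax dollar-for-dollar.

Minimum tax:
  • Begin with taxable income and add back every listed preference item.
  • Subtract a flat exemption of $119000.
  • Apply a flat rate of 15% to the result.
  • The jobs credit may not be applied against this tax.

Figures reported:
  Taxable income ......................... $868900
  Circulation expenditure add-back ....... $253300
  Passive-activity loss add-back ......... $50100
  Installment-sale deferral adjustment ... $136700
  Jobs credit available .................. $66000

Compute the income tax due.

Regular tax:
  $650000 × 11% = $71500
  $218900 × 22% = $48158
  → $119658
  Less jobs credit $66000 → $53658

Minimum tax:
  Adjusted income: $868900 + $253300 + $50100 + $136700 = $1309000
  Less exemption $119000 → base $1190000
  $1190000 × 15% = $178500

$178500 > $53658, so the minimum tax is the binding amount.

$178500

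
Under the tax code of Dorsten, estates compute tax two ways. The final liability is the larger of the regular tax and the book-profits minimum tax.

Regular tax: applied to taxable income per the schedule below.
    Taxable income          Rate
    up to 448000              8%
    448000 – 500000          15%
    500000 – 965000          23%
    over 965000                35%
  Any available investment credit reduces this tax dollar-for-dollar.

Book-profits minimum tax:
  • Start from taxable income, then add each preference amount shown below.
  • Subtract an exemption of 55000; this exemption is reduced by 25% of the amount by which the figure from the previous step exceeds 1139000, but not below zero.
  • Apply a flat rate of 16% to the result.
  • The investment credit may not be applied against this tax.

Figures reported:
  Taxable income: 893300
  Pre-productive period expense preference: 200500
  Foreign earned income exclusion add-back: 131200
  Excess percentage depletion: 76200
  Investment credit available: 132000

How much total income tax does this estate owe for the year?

Regular tax:
  448000 × 8% = 35840
  52000 × 15% = 7800
  393300 × 23% = 90459
  → 134099
  Less investment credit 132000 → 2099

Book-profits minimum tax:
  Adjusted income: 893300 + 200500 + 131200 + 76200 = 1301200
  Exemption: 55000 − 25% × (1301200 − 1139000) = 55000 − 40550 = 14450
  Base: 1301200 − 14450 = 1286750
  1286750 × 16% = 205880

205880 > 2099, so the book-profits minimum tax is the binding amount.

205880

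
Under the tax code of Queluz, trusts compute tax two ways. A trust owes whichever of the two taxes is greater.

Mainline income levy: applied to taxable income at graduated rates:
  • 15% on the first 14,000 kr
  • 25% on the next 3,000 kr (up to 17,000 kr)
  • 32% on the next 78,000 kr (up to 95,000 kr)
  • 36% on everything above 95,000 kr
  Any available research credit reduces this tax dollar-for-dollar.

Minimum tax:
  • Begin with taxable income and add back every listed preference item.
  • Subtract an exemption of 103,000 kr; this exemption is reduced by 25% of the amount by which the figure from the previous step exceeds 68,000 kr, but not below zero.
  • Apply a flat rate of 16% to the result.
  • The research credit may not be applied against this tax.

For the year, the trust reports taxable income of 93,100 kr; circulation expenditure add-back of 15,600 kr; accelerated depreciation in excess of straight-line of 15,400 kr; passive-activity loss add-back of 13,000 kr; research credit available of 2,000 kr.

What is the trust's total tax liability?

Mainline income levy:
  14,000 kr × 15% = 2,100 kr
  3,000 kr × 25% = 750 kr
  76,100 kr × 32% = 24,352 kr
  → 27,202 kr
  Less research credit 2,000 kr → 25,202 kr

Minimum tax:
  Adjusted income: 93,100 kr + 15,600 kr + 15,400 kr + 13,000 kr = 137,100 kr
  Exemption: 103,000 kr − 25% × (137,100 kr − 68,000 kr) = 103,000 kr − 17,275 kr = 85,725 kr
  Base: 137,100 kr − 85,725 kr = 51,375 kr
  51,375 kr × 16% = 8,220 kr

25,202 kr > 8,220 kr, so the mainline income levy governs.

25,202 kr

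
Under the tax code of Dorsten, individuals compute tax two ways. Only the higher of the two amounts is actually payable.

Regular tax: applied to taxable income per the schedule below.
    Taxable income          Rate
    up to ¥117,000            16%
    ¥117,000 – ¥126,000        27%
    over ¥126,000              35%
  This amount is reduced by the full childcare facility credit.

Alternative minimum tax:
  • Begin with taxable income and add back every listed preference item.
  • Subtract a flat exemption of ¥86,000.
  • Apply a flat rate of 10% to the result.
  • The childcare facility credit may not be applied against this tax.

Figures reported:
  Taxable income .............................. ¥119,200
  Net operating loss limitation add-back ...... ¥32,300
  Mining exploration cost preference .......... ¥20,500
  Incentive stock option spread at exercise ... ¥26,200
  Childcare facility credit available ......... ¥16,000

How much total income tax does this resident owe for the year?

¥11,220

Regular tax:
  ¥117,000 × 16% = ¥18,720
  ¥2,200 × 27% = ¥594
  → ¥19,314
  Less childcare facility credit ¥16,000 → ¥3,314

Alternative minimum tax:
  Adjusted income: ¥119,200 + ¥32,300 + ¥20,500 + ¥26,200 = ¥198,200
  Less exemption ¥86,000 → base ¥112,200
  ¥112,200 × 10% = ¥11,220

¥11,220 > ¥3,314, so the alternative minimum tax is the binding amount.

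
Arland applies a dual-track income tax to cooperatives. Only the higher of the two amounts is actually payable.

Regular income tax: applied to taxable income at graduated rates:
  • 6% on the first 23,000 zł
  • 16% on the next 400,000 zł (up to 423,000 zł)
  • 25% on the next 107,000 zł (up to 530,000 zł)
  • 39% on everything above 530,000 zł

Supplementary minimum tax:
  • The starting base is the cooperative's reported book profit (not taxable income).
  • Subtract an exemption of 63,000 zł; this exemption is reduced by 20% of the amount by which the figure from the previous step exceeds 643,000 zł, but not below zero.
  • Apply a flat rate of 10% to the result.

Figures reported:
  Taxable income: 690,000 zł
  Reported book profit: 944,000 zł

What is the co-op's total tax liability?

154,530 zł

Regular income tax:
  23,000 zł × 6% = 1,380 zł
  400,000 zł × 16% = 64,000 zł
  107,000 zł × 25% = 26,750 zł
  160,000 zł × 39% = 62,400 zł
  → 154,530 zł

Supplementary minimum tax:
  Base (reported book profit): 944,000 zł
  Exemption: 63,000 zł − 20% × (944,000 zł − 643,000 zł) = 63,000 zł − 60,200 zł = 2,800 zł
  Base: 944,000 zł − 2,800 zł = 941,200 zł
  941,200 zł × 10% = 94,120 zł

154,530 zł > 94,120 zł, so the regular income tax governs.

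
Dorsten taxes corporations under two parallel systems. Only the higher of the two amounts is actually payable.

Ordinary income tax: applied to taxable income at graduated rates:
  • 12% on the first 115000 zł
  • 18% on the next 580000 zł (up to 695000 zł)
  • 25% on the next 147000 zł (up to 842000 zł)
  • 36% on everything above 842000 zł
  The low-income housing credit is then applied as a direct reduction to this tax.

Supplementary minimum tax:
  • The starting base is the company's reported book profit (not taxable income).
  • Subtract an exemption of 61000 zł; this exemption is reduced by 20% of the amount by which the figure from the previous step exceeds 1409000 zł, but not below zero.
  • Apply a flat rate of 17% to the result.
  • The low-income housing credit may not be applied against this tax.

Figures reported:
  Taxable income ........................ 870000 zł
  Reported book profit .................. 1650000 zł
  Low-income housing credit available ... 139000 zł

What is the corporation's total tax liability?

Supplementary minimum tax:
  Base (reported book profit): 1650000 zł
  Exemption: 61000 zł − 20% × (1650000 zł − 1409000 zł) = 61000 zł − 48200 zł = 12800 zł
  Base: 1650000 zł − 12800 zł = 1637200 zł
  1637200 zł × 17% = 278324 zł

Ordinary income tax:
  115000 zł × 12% = 13800 zł
  580000 zł × 18% = 104400 zł
  147000 zł × 25% = 36750 zł
  28000 zł × 36% = 10080 zł
  → 165030 zł
  Less low-income housing credit 139000 zł → 26030 zł

278324 zł > 26030 zł, so the supplementary minimum tax is the binding amount.

278324 zł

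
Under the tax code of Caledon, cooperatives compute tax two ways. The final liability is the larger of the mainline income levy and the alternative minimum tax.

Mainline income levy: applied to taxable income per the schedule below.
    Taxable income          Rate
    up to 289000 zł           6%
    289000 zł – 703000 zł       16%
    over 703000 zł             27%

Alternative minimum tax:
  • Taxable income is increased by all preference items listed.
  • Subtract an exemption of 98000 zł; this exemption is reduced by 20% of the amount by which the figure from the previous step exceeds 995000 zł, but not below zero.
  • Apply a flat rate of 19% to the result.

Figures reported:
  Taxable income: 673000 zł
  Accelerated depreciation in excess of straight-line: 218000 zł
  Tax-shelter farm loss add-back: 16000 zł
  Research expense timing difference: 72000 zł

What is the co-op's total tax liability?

167390 zł

Mainline income levy:
  289000 zł × 6% = 17340 zł
  384000 zł × 16% = 61440 zł
  → 78780 zł

Alternative minimum tax:
  Adjusted income: 673000 zł + 218000 zł + 16000 zł + 72000 zł = 979000 zł
  Exemption: 979000 zł ≤ 995000 zł, so full 98000 zł applies
  Base: 979000 zł − 98000 zł = 881000 zł
  881000 zł × 19% = 167390 zł

167390 zł > 78780 zł, so the alternative minimum tax is the binding amount.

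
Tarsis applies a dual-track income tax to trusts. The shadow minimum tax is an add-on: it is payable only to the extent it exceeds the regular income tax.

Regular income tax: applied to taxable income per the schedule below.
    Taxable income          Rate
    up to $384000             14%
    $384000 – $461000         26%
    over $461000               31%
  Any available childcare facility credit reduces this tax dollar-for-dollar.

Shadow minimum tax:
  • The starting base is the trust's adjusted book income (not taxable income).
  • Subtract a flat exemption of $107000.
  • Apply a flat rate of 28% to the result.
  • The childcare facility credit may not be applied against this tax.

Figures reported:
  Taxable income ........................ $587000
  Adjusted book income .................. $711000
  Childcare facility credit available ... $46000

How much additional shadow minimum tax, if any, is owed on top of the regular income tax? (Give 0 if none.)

$102280

Shadow minimum tax:
  Base (adjusted book income): $711000
  Less exemption $107000 → base $604000
  $604000 × 28% = $169120

Regular income tax:
  $384000 × 14% = $53760
  $77000 × 26% = $20020
  $126000 × 31% = $39060
  → $112840
  Less childcare facility credit $46000 → $66840

Excess of shadow minimum tax over regular income tax: $169120 − $66840 = $102280.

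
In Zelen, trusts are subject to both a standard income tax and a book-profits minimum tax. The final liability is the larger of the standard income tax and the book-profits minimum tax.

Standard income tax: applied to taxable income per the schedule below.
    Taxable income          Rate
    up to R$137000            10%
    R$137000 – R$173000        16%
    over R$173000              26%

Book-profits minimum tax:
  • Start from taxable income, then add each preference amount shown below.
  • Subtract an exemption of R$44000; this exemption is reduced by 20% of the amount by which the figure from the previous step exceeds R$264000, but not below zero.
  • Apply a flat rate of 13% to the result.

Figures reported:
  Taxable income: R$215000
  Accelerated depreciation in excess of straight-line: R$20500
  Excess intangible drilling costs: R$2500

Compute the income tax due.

R$30380

Book-profits minimum tax:
  Adjusted income: R$215000 + R$20500 + R$2500 = R$238000
  Exemption: R$238000 ≤ R$264000, so full R$44000 applies
  Base: R$238000 − R$44000 = R$194000
  R$194000 × 13% = R$25220

Standard income tax:
  R$137000 × 10% = R$13700
  R$36000 × 16% = R$5760
  R$42000 × 26% = R$10920
  → R$30380

R$30380 > R$25220, so the standard income tax governs.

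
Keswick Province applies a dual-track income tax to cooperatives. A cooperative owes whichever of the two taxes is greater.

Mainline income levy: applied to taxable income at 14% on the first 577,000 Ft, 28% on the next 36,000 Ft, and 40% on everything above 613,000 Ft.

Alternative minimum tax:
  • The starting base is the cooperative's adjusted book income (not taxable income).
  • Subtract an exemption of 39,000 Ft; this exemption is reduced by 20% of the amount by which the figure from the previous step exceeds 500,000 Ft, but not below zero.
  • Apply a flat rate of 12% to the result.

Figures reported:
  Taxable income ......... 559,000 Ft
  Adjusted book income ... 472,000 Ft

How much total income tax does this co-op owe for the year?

78,260 Ft

Mainline income levy:
  559,000 Ft × 14% = 78,260 Ft

Alternative minimum tax:
  Base (adjusted book income): 472,000 Ft
  Exemption: 472,000 Ft ≤ 500,000 Ft, so full 39,000 Ft applies
  Base: 472,000 Ft − 39,000 Ft = 433,000 Ft
  433,000 Ft × 12% = 51,960 Ft

78,260 Ft > 51,960 Ft, so the mainline income levy governs.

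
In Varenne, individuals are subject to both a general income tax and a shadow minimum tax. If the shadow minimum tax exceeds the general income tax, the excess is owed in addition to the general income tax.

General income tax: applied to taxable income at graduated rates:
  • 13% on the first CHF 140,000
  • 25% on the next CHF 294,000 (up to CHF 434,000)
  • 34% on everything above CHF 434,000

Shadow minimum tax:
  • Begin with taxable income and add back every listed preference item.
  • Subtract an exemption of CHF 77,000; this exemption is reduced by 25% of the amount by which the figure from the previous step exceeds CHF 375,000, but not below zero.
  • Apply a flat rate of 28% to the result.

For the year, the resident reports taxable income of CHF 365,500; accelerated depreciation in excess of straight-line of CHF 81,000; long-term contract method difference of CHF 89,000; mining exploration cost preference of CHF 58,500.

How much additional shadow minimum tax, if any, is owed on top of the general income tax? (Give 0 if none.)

CHF 85,515

Shadow minimum tax:
  Adjusted income: CHF 365,500 + CHF 81,000 + CHF 89,000 + CHF 58,500 = CHF 594,000
  Exemption: CHF 77,000 − 25% × (CHF 594,000 − CHF 375,000) = CHF 77,000 − CHF 54,750 = CHF 22,250
  Base: CHF 594,000 − CHF 22,250 = CHF 571,750
  CHF 571,750 × 28% = CHF 160,090

General income tax:
  CHF 140,000 × 13% = CHF 18,200
  CHF 225,500 × 25% = CHF 56,375
  → CHF 74,575

Excess of shadow minimum tax over general income tax: CHF 160,090 − CHF 74,575 = CHF 85,515.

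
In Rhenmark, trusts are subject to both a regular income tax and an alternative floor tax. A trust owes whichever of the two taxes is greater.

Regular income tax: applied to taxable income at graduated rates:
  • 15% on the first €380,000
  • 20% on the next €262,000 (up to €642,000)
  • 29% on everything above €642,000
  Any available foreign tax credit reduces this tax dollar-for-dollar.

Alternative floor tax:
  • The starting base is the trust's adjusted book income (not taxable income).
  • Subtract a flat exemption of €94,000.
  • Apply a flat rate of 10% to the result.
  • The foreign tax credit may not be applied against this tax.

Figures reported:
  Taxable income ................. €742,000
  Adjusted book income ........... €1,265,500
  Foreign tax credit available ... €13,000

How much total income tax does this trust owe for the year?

Alternative floor tax:
  Base (adjusted book income): €1,265,500
  Less exemption €94,000 → base €1,171,500
  €1,171,500 × 10% = €117,150

Regular income tax:
  €380,000 × 15% = €57,000
  €262,000 × 20% = €52,400
  €100,000 × 29% = €29,000
  → €138,400
  Less foreign tax credit €13,000 → €125,400

€125,400 > €117,150, so the regular income tax governs.

€125,400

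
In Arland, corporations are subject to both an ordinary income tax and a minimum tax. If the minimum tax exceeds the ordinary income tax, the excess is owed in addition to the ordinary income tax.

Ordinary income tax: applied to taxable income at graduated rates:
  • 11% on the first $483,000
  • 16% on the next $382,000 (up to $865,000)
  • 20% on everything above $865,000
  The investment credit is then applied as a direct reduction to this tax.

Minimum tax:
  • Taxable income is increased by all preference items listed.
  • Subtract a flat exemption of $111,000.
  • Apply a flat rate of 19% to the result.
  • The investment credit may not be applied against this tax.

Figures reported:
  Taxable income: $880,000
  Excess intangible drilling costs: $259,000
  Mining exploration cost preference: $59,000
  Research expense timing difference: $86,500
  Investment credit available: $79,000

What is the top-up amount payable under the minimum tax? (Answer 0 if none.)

$184,715

Ordinary income tax:
  $483,000 × 11% = $53,130
  $382,000 × 16% = $61,120
  $15,000 × 20% = $3,000
  → $117,250
  Less investment credit $79,000 → $38,250

Minimum tax:
  Adjusted income: $880,000 + $259,000 + $59,000 + $86,500 = $1,284,500
  Less exemption $111,000 → base $1,173,500
  $1,173,500 × 19% = $222,965

Excess of minimum tax over ordinary income tax: $222,965 − $38,250 = $184,715.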